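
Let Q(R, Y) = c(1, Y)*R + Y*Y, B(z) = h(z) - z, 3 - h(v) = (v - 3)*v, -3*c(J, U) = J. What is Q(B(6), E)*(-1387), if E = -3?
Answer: -22192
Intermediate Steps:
c(J, U) = -J/3
h(v) = 3 - v*(-3 + v) (h(v) = 3 - (v - 3)*v = 3 - (-3 + v)*v = 3 - v*(-3 + v))
B(z) = 3 - z² + 2*z (B(z) = (3 - z² + 3*z) - z = 3 - z² + 2*z)
Q(R, Y) = Y² - R/3 (Q(R, Y) = (-⅓*1)*R + Y*Y = -R/3 + Y² = Y² - R/3)
Q(B(6), E)*(-1387) = ((-3)² - (3 - 1*6² + 2*6)/3)*(-1387) = (9 - (3 - 1*36 + 12)/3)*(-1387) = (9 - (3 - 36 + 12)/3)*(-1387) = (9 - ⅓*(-21))*(-1387) = (9 + 7)*(-1387) = 16*(-1387) = -22192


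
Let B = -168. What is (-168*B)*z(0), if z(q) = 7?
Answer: 197568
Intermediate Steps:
(-168*B)*z(0) = -168*(-168)*7 = 28224*7 = 197568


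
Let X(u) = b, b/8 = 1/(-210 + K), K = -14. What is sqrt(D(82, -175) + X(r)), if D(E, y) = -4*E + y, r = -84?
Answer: 3*I*sqrt(10955)/14 ≈ 22.428*I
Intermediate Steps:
b = -1/28 (b = 8/(-210 - 14) = 8/(-224) = 8*(-1/224) = -1/28 ≈ -0.035714)
X(u) = -1/28
D(E, y) = y - 4*E
sqrt(D(82, -175) + X(r)) = sqrt((-175 - 4*82) - 1/28) = sqrt((-175 - 328) - 1/28) = sqrt(-503 - 1/28) = sqrt(-14085/28) = 3*I*sqrt(10955)/14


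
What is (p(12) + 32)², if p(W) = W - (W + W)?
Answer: 400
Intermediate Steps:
p(W) = -W (p(W) = W - 2*W = -W)
(p(12) + 32)² = (-1*12 + 32)² = (-12 + 32)² = 20² = 400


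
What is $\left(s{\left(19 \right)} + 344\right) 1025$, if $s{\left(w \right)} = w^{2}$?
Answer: $722625$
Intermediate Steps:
$\left(s{\left(19 \right)} + 344\right) 1025 = \left(19^{2} + 344\right) 1025 = \left(361 + 344\right) 1025 = 705 \cdot 1025 = 722625$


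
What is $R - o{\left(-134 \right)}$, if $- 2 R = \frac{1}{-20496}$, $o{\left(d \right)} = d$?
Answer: $\frac{5492929}{40992} \approx 134.0$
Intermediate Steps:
$R = \frac{1}{40992}$ ($R = - \frac{1}{2 \left(-20496\right)} = \left(- \frac{1}{2}\right) \left(- \frac{1}{20496}\right) = \frac{1}{40992} \approx 2.4395 \cdot 10^{-5}$)
$R - o{\left(-134 \right)} = \frac{1}{40992} - -134 = \frac{1}{40992} + 134 = \frac{5492929}{40992}$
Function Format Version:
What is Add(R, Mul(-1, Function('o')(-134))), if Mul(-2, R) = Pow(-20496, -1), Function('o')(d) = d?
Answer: Rational(5492929, 40992) ≈ 134.00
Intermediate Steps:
R = Rational(1, 40992) (R = Mul(Rational(-1, 2), Pow(-20496, -1)) = Mul(Rational(-1, 2), Rational(-1, 20496)) = Rational(1, 40992) ≈ 2.4395e-5)
Add(R, Mul(-1, Function('o')(-134))) = Add(Rational(1, 40992), Mul(-1, -134)) = Add(Rational(1, 40992), 134) = Rational(5492929, 40992)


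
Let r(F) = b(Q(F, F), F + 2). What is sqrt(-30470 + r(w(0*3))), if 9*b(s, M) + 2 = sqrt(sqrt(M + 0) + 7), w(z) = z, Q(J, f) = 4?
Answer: sqrt(-274232 + sqrt(7 + sqrt(2)))/3 ≈ 174.56*I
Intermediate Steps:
b(s, M) = -2/9 + sqrt(7 + sqrt(M))/9 (b(s, M) = -2/9 + sqrt(sqrt(M + 0) + 7)/9 = -2/9 + sqrt(sqrt(M) + 7)/9 = -2/9 + sqrt(7 + sqrt(M))/9)
r(F) = -2/9 + sqrt(7 + sqrt(2 + F))/9 (r(F) = -2/9 + sqrt(7 + sqrt(F + 2))/9 = -2/9 + sqrt(7 + sqrt(2 + F))/9)
sqrt(-30470 + r(w(0*3))) = sqrt(-30470 + (-2/9 + sqrt(7 + sqrt(2 + 0*3))/9)) = sqrt(-30470 + (-2/9 + sqrt(7 + sqrt(2 + 0))/9)) = sqrt(-30470 + (-2/9 + sqrt(7 + sqrt(2))/9)) = sqrt(-274232/9 + sqrt(7 + sqrt(2))/9)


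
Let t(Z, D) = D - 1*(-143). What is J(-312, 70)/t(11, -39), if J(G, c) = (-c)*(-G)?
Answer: -210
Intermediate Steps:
J(G, c) = G*c
t(Z, D) = 143 + D (t(Z, D) = D + 143 = 143 + D)
J(-312, 70)/t(11, -39) = (-312*70)/(143 - 39) = -21840/104 = -21840*1/104 = -210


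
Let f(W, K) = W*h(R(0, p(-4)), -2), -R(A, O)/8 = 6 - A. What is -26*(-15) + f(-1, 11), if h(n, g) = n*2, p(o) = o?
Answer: 486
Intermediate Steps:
R(A, O) = -48 + 8*A (R(A, O) = -8*(6 - A) = -48 + 8*A)
h(n, g) = 2*n
f(W, K) = -96*W (f(W, K) = W*(2*(-48 + 8*0)) = W*(2*(-48 + 0)) = W*(2*(-48)) = W*(-96) = -96*W)
-26*(-15) + f(-1, 11) = -26*(-15) - 96*(-1) = 390 + 96 = 486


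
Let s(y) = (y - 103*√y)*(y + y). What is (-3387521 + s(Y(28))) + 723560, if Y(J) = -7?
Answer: -2663863 + 1442*I*√7 ≈ -2.6639e+6 + 3815.2*I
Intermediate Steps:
s(y) = 2*y*(y - 103*√y) (s(y) = (y - 103*√y)*(2*y) = 2*y*(y - 103*√y))
(-3387521 + s(Y(28))) + 723560 = (-3387521 + (-(-1442)*I*√7 + 2*(-7)²)) + 723560 = (-3387521 + (-(-1442)*I*√7 + 2*49)) + 723560 = (-3387521 + (1442*I*√7 + 98)) + 723560 = (-3387521 + (98 + 1442*I*√7)) + 723560 = (-3387423 + 1442*I*√7) + 723560 = -2663863 + 1442*I*√7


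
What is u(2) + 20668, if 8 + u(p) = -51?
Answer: 20609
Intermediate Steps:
u(p) = -59 (u(p) = -8 - 51 = -59)
u(2) + 20668 = -59 + 20668 = 20609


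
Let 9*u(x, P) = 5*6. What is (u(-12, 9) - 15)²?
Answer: 1225/9 ≈ 136.11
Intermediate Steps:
u(x, P) = 10/3 (u(x, P) = (5*6)/9 = (⅑)*30 = 10/3)
(u(-12, 9) - 15)² = (10/3 - 15)² = (-35/3)² = 1225/9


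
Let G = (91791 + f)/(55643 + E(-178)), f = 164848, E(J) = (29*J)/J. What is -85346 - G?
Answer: -4751639151/55672 ≈ -85351.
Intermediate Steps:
E(J) = 29
G = 256639/55672 (G = (91791 + 164848)/(55643 + 29) = 256639/55672 ≈ 4.6098)
-85346 - G = -85346 - 1*256639/55672 = -85346 - 256639/55672 = -4751639151/55672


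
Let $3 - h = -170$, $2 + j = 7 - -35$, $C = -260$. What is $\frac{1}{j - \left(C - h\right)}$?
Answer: $\frac{1}{473} \approx 0.0021142$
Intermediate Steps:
$j = 40$ ($j = -2 + \left(7 - -35\right) = -2 + \left(7 + 35\right) = -2 + 42 = 40$)
$h = 173$ ($h = 3 - -170 = 3 + 170 = 173$)
$\frac{1}{j - \left(C - h\right)} = \frac{1}{40 + \left(173 - -260\right)} = \frac{1}{40 + \left(173 + 260\right)} = \frac{1}{40 + 433} = \frac{1}{473}$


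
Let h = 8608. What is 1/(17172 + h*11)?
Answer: 1/111860 ≈ 8.9398e-6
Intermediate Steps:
1/(17172 + h*11) = 1/(17172 + 8608*11) = 1/(17172 + 94688) = 1/111860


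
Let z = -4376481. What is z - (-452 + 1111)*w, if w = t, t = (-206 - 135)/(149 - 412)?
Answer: -1151239222/263 ≈ -4.3773e+6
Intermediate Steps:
t = 341/263 (t = -341/(-263) = -341*(-1/263) = 341/263 ≈ 1.2966)
w = 341/263 ≈ 1.2966
z - (-452 + 1111)*w = -4376481 - (-452 + 1111)*341/263 = -4376481 - 659*341/263 = -4376481 - 1*224719/263 = -4376481 - 224719/263 = -1151239222/263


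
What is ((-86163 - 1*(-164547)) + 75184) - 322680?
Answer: -169112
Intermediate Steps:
((-86163 - 1*(-164547)) + 75184) - 322680 = ((-86163 + 164547) + 75184) - 322680 = (78384 + 75184) - 322680 = 153568 - 322680 = -169112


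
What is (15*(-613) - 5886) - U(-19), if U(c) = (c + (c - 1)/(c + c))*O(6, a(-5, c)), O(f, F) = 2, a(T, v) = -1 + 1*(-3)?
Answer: -285837/19 ≈ -15044.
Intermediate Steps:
a(T, v) = -4 (a(T, v) = -1 - 3 = -4)
U(c) = 2*c + (-1 + c)/c (U(c) = (c + (c - 1)/(c + c))*2 = (c + (-1 + c)/((2*c)))*2 = (c + (-1 + c)*(1/(2*c)))*2 = (c + (-1 + c)/(2*c))*2 = 2*c + (-1 + c)/c)
(15*(-613) - 5886) - U(-19) = (15*(-613) - 5886) - (1 - 1/(-19) + 2*(-19)) = (-9195 - 5886) - (1 - 1*(-1/19) - 38) = -15081 - (1 + 1/19 - 38) = -15081 - 1*(-702/19) = -15081 + 702/19 = -285837/19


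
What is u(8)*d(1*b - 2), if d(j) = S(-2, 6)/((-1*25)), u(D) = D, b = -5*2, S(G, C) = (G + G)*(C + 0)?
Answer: 192/25 ≈ 7.6800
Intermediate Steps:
S(G, C) = 2*C*G (S(G, C) = (2*G)*C = 2*C*G)
b = -10
d(j) = 24/25 (d(j) = (2*6*(-2))/((-1*25)) = -24/(-25) = -24*(-1/25) = 24/25)
u(8)*d(1*b - 2) = 8*(24/25) = 192/25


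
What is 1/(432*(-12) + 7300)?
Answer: 1/2116 ≈ 0.00047259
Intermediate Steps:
1/(432*(-12) + 7300) = 1/(-5184 + 7300) = 1/2116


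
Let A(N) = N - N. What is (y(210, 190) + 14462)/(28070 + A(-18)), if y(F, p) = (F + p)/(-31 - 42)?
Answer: 527663/1024555 ≈ 0.51502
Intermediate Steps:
y(F, p) = -F/73 - p/73 (y(F, p) = (F + p)/(-73) = (F + p)*(-1/73) = -F/73 - p/73)
A(N) = 0
(y(210, 190) + 14462)/(28070 + A(-18)) = ((-1/73*210 - 1/73*190) + 14462)/(28070 + 0) = ((-210/73 - 190/73) + 14462)/28070 = (-400/73 + 14462)*(1/28070) = (1055326/73)*(1/28070) = 527663/1024555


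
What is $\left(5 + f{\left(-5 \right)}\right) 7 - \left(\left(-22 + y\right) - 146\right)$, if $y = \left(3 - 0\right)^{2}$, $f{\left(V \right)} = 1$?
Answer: $201$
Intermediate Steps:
$y = 9$ ($y = \left(3 + 0\right)^{2} = 3^{2} = 9$)
$\left(5 + f{\left(-5 \right)}\right) 7 - \left(\left(-22 + y\right) - 146\right) = \left(5 + 1\right) 7 - \left(\left(-22 + 9\right) - 146\right) = 6 \cdot 7 - \left(-13 - 146\right) = 42 - -159 = 42 + 159 = 201$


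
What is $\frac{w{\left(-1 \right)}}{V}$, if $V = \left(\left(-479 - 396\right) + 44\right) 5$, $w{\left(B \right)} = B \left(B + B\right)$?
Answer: $- \frac{2}{4155} \approx -0.00048135$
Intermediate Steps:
$w{\left(B \right)} = 2 B^{2}$ ($w{\left(B \right)} = B 2 B = 2 B^{2}$)
$V = -4155$ ($V = \left(-875 + 44\right) 5 = \left(-831\right) 5 = -4155$)
$\frac{w{\left(-1 \right)}}{V} = \frac{2 \left(-1\right)^{2}}{-4155} = 2 \cdot 1 \left(- \frac{1}{4155}\right) = 2 \left(- \frac{1}{4155}\right) = - \frac{2}{4155}$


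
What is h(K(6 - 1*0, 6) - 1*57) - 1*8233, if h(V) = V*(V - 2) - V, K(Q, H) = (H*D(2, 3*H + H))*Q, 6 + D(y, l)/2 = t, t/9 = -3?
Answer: 5918555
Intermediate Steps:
t = -27 (t = 9*(-3) = -27)
D(y, l) = -66 (D(y, l) = -12 + 2*(-27) = -12 - 54 = -66)
K(Q, H) = -66*H*Q (K(Q, H) = (H*(-66))*Q = (-66*H)*Q = -66*H*Q)
h(V) = -V + V*(-2 + V) (h(V) = V*(-2 + V) - V = -V + V*(-2 + V))
h(K(6 - 1*0, 6) - 1*57) - 1*8233 = (-66*6*(6 - 1*0) - 1*57)*(-3 + (-66*6*(6 - 1*0) - 1*57)) - 1*8233 = (-66*6*(6 + 0) - 57)*(-3 + (-66*6*(6 + 0) - 57)) - 8233 = (-66*6*6 - 57)*(-3 + (-66*6*6 - 57)) - 8233 = (-2376 - 57)*(-3 + (-2376 - 57)) - 8233 = -2433*(-3 - 2433) - 8233 = -2433*(-2436) - 8233 = 5926788 - 8233 = 5918555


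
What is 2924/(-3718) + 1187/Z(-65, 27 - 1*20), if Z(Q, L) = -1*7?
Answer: -2216867/13013 ≈ -170.36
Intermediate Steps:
Z(Q, L) = -7
2924/(-3718) + 1187/Z(-65, 27 - 1*20) = 2924/(-3718) + 1187/(-7) = 2924*(-1/3718) + 1187*(-1/7) = -1462/1859 - 1187/7 = -2216867/13013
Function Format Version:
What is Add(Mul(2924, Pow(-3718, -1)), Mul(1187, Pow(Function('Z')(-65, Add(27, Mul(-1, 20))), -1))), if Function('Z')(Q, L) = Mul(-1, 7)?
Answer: Rational(-2216867, 13013) ≈ -170.36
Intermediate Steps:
Function('Z')(Q, L) = -7
Add(Mul(2924, Pow(-3718, -1)), Mul(1187, Pow(Function('Z')(-65, Add(27, Mul(-1, 20))), -1))) = Add(Mul(2924, Pow(-3718, -1)), Mul(1187, Pow(-7, -1))) = Add(Mul(2924, Rational(-1, 3718)), Mul(1187, Rational(-1, 7))) = Add(Rational(-1462, 1859), Rational(-1187, 7)) = Rational(-2216867, 13013)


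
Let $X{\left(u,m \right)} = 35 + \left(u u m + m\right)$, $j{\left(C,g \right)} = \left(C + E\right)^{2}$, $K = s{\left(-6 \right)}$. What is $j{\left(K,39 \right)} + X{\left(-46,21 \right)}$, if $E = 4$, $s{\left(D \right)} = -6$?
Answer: $44496$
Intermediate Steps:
$K = -6$
$j{\left(C,g \right)} = \left(4 + C\right)^{2}$ ($j{\left(C,g \right)} = \left(C + 4\right)^{2} = \left(4 + C\right)^{2}$)
$X{\left(u,m \right)} = 35 + m + m u^{2}$ ($X{\left(u,m \right)} = 35 + \left(u^{2} m + m\right) = 35 + \left(m u^{2} + m\right) = 35 + \left(m + m u^{2}\right) = 35 + m + m u^{2}$)
$j{\left(K,39 \right)} + X{\left(-46,21 \right)} = \left(4 - 6\right)^{2} + \left(35 + 21 + 21 \left(-46\right)^{2}\right) = \left(-2\right)^{2} + \left(35 + 21 + 21 \cdot 2116\right) = 4 + \left(35 + 21 + 44436\right) = 4 + 44492 = 44496$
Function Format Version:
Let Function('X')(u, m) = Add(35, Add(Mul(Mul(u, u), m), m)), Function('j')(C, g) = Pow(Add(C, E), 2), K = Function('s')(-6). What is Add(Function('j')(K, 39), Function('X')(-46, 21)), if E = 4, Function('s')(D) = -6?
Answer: 44496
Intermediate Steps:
K = -6
Function('j')(C, g) = Pow(Add(4, C), 2) (Function('j')(C, g) = Pow(Add(C, 4), 2) = Pow(Add(4, C), 2))
Function('X')(u, m) = Add(35, m, Mul(m, Pow(u, 2))) (Function('X')(u, m) = Add(35, Add(Mul(Pow(u, 2), m), m)) = Add(35, Add(Mul(m, Pow(u, 2)), m)) = Add(35, Add(m, Mul(m, Pow(u, 2)))) = Add(35, m, Mul(m, Pow(u, 2))))
Add(Function('j')(K, 39), Function('X')(-46, 21)) = Add(Pow(Add(4, -6), 2), Add(35, 21, Mul(21, Pow(-46, 2)))) = Add(Pow(-2, 2), Add(35, 21, Mul(21, 2116))) = Add(4, Add(35, 21, 44436)) = Add(4, 44492) = 44496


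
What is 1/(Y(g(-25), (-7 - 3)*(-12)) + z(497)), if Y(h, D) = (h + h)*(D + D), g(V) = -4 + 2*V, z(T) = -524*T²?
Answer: -1/129458636 ≈ -7.7245e-9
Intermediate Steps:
Y(h, D) = 4*D*h (Y(h, D) = (2*h)*(2*D) = 4*D*h)
1/(Y(g(-25), (-7 - 3)*(-12)) + z(497)) = 1/(4*((-7 - 3)*(-12))*(-4 + 2*(-25)) - 524*497²) = 1/(4*(-10*(-12))*(-4 - 50) - 524*247009) = 1/(4*120*(-54) - 129432716) = 1/(-25920 - 129432716) = 1/(-129458636) = -1/129458636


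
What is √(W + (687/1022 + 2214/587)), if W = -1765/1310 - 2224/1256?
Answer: √50462838905261136095/6169215619 ≈ 1.1515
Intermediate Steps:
W = -128257/41134 (W = -1765*1/1310 - 2224*1/1256 = -353/262 - 278/157 = -128257/41134 ≈ -3.1180)
√(W + (687/1022 + 2214/587)) = √(-128257/41134 + (687/1022 + 2214/587)) = √(-128257/41134 + 2665977/599914) = √(8179782005/6169215619) = √50462838905261136095/6169215619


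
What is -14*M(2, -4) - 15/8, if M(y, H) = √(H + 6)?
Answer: -15/8 - 14*√2 ≈ -21.674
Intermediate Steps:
M(y, H) = √(6 + H)
-14*M(2, -4) - 15/8 = -14*√(6 - 4) - 15/8 = -14*√2 - 15*⅛ = -14*√2 - 15/8 = -15/8 - 14*√2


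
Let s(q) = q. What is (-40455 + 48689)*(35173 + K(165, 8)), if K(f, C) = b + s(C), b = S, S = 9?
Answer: 289754460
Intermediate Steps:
b = 9
K(f, C) = 9 + C
(-40455 + 48689)*(35173 + K(165, 8)) = (-40455 + 48689)*(35173 + (9 + 8)) = 8234*(35173 + 17) = 8234*35190 = 289754460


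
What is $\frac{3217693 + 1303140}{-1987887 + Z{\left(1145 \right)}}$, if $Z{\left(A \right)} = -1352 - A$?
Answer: $- \frac{4520833}{1990384} \approx -2.2713$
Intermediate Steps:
$\frac{3217693 + 1303140}{-1987887 + Z{\left(1145 \right)}} = \frac{3217693 + 1303140}{-1987887 - 2497} = \frac{4520833}{-1987887 - 2497} = \frac{4520833}{-1990384} = 4520833 \left(- \frac{1}{1990384}\right) = - \frac{4520833}{1990384}$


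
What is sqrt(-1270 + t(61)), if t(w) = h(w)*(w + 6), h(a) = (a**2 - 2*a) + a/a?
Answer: sqrt(239930) ≈ 489.83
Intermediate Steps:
h(a) = 1 + a**2 - 2*a (h(a) = (a**2 - 2*a) + 1 = 1 + a**2 - 2*a)
t(w) = (6 + w)*(1 + w**2 - 2*w) (t(w) = (1 + w**2 - 2*w)*(w + 6) = (1 + w**2 - 2*w)*(6 + w) = (6 + w)*(1 + w**2 - 2*w))
sqrt(-1270 + t(61)) = sqrt(-1270 + (6 + 61)*(1 + 61**2 - 2*61)) = sqrt(-1270 + 67*(1 + 3721 - 122)) = sqrt(-1270 + 67*3600) = sqrt(-1270 + 241200) = sqrt(239930)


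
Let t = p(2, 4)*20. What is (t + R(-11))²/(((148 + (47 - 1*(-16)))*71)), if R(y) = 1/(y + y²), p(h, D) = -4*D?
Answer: 1238969601/181270100 ≈ 6.8349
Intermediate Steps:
t = -320 (t = -4*4*20 = -16*20 = -320)
(t + R(-11))²/(((148 + (47 - 1*(-16)))*71)) = (-320 + 1/((-11)*(1 - 11)))²/(((148 + (47 - 1*(-16)))*71)) = (-320 - 1/11/(-10))²/(((148 + (47 + 16))*71)) = (-320 - 1/11*(-⅒))²/(((148 + 63)*71)) = (-320 + 1/110)²/((211*71)) = (-35199/110)²/14981 = (1238969601/12100)*(1/14981) = 1238969601/181270100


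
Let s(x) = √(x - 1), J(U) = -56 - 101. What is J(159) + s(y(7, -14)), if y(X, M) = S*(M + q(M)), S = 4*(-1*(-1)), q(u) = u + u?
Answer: -157 + 13*I ≈ -157.0 + 13.0*I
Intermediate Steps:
q(u) = 2*u
S = 4 (S = 4*1 = 4)
y(X, M) = 12*M (y(X, M) = 4*(M + 2*M) = 4*(3*M) = 12*M)
J(U) = -157
s(x) = √(-1 + x)
J(159) + s(y(7, -14)) = -157 + √(-1 + 12*(-14)) = -157 + √(-1 - 168) = -157 + √(-169) = -157 + 13*I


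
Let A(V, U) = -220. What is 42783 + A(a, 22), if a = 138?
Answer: 42563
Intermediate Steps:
42783 + A(a, 22) = 42783 - 220 = 42563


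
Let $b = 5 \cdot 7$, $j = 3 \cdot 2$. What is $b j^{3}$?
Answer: $7560$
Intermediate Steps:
$j = 6$
$b = 35$
$b j^{3} = 35 \cdot 6^{3} = 35 \cdot 216 = 7560$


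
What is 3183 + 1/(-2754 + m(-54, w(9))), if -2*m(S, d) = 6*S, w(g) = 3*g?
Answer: 8250335/2592 ≈ 3183.0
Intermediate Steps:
m(S, d) = -3*S
3183 + 1/(-2754 + m(-54, w(9))) = 3183 + 1/(-2754 - 3*(-54)) = 3183 + 1/(-2754 + 162) = 3183 + 1/(-2592) = 3183 - 1/2592 = 8250335/2592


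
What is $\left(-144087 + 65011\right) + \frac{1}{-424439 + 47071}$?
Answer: $- \frac{29840751969}{377368} \approx -79076.0$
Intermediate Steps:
$\left(-144087 + 65011\right) + \frac{1}{-424439 + 47071} = -79076 + \frac{1}{-377368} = -79076 - \frac{1}{377368} = - \frac{29840751969}{377368}$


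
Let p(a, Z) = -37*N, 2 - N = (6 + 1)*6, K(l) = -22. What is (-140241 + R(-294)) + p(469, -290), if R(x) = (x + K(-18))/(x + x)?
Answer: -20397788/147 ≈ -1.3876e+5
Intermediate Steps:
N = -40 (N = 2 - (6 + 1)*6 = 2 - 7*6 = 2 - 1*42 = 2 - 42 = -40)
R(x) = (-22 + x)/(2*x) (R(x) = (x - 22)/(x + x) = (-22 + x)/((2*x)) = (-22 + x)*(1/(2*x)) = (-22 + x)/(2*x))
p(a, Z) = 1480 (p(a, Z) = -37*(-40) = 1480)
(-140241 + R(-294)) + p(469, -290) = (-140241 + (½)*(-22 - 294)/(-294)) + 1480 = (-140241 + (½)*(-1/294)*(-316)) + 1480 = (-140241 + 79/147) + 1480 = -20615348/147 + 1480 = -20397788/147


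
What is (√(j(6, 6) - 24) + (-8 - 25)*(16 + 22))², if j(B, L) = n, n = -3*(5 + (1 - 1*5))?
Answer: 1572489 - 7524*I*√3 ≈ 1.5725e+6 - 13032.0*I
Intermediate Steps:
n = -3 (n = -3*(5 + (1 - 5)) = -3*(5 - 4) = -3*1 = -3)
j(B, L) = -3
(√(j(6, 6) - 24) + (-8 - 25)*(16 + 22))² = (√(-3 - 24) + (-8 - 25)*(16 + 22))² = (√(-27) - 33*38)² = (3*I*√3 - 1254)² = (-1254 + 3*I*√3)²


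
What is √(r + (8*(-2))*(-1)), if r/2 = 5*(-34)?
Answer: 18*I ≈ 18.0*I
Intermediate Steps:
r = -340 (r = 2*(5*(-34)) = 2*(-170) = -340)
√(r + (8*(-2))*(-1)) = √(-340 + (8*(-2))*(-1)) = √(-340 - 16*(-1)) = √(-340 + 16) = √(-324) = 18*I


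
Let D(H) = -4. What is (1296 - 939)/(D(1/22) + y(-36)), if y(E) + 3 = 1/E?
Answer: -12852/253 ≈ -50.798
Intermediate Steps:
y(E) = -3 + 1/E
(1296 - 939)/(D(1/22) + y(-36)) = (1296 - 939)/(-4 + (-3 + 1/(-36))) = 357/(-4 + (-3 - 1/36)) = 357/(-4 - 109/36) = 357/(-253/36) = 357*(-36/253) = -12852/253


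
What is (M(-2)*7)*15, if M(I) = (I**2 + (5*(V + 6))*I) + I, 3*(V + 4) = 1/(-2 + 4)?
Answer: -2065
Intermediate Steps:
V = -23/6 (V = -4 + 1/(3*(-2 + 4)) = -4 + (1/3)/2 = -4 + (1/3)*(1/2) = -4 + 1/6 = -23/6 ≈ -3.8333)
M(I) = I**2 + 71*I/6 (M(I) = (I**2 + (5*(-23/6 + 6))*I) + I = (I**2 + (5*(13/6))*I) + I = (I**2 + 65*I/6) + I = I**2 + 71*I/6)
(M(-2)*7)*15 = (((1/6)*(-2)*(71 + 6*(-2)))*7)*15 = (((1/6)*(-2)*(71 - 12))*7)*15 = (((1/6)*(-2)*59)*7)*15 = -59/3*7*15 = -413/3*15 = -2065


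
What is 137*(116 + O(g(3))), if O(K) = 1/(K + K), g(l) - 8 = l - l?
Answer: 254409/16 ≈ 15901.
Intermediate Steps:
g(l) = 8 (g(l) = 8 + (l - l) = 8 + 0 = 8)
O(K) = 1/(2*K)
137*(116 + O(g(3))) = 137*(116 + (1/2)/8) = 137*(116 + (1/2)*(1/8)) = 137*(116 + 1/16) = 137*(1857/16) = 254409/16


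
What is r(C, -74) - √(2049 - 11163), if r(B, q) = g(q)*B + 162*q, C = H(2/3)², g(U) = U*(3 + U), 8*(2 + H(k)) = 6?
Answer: -30229/8 - 7*I*√186 ≈ -3778.6 - 95.467*I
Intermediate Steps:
H(k) = -5/4 (H(k) = -2 + (⅛)*6 = -2 + ¾ = -5/4)
C = 25/16 (C = (-5/4)² = 25/16 ≈ 1.5625)
r(B, q) = 162*q + B*q*(3 + q) (r(B, q) = (q*(3 + q))*B + 162*q = B*q*(3 + q) + 162*q = 162*q + B*q*(3 + q))
r(C, -74) - √(2049 - 11163) = -74*(162 + 25*(3 - 74)/16) - √(2049 - 11163) = -74*(162 + (25/16)*(-71)) - √(-9114) = -74*(162 - 1775/16) - 7*I*√186 = -74*817/16 - 7*I*√186 = -30229/8 - 7*I*√186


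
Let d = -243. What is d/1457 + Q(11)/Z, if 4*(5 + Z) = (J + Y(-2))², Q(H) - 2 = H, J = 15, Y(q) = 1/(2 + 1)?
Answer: 52857/705188 ≈ 0.074955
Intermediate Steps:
Y(q) = ⅓ (Y(q) = 1/3 = ⅓)
Q(H) = 2 + H
Z = 484/9 (Z = -5 + (15 + ⅓)²/4 = -5 + (46/3)²/4 = -5 + (¼)*(2116/9) = -5 + 529/9 = 484/9 ≈ 53.778)
d/1457 + Q(11)/Z = -243/1457 + (2 + 11)/(484/9) = -243*1/1457 + 13*(9/484) = -243/1457 + 117/484 = 52857/705188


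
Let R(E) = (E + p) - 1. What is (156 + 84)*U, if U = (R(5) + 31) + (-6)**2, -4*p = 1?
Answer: 16980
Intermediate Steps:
p = -1/4 (p = -1/4*1 = -1/4 ≈ -0.25000)
R(E) = -5/4 + E (R(E) = (E - 1/4) - 1 = (-1/4 + E) - 1 = -5/4 + E)
U = 283/4 (U = ((-5/4 + 5) + 31) + (-6)**2 = (15/4 + 31) + 36 = 139/4 + 36 = 283/4 ≈ 70.750)
(156 + 84)*U = (156 + 84)*(283/4) = 240*(283/4) = 16980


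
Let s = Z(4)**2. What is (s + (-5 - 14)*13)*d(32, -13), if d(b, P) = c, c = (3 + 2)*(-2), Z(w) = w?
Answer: 2310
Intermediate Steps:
c = -10 (c = 5*(-2) = -10)
d(b, P) = -10
s = 16 (s = 4**2 = 16)
(s + (-5 - 14)*13)*d(32, -13) = (16 + (-5 - 14)*13)*(-10) = (16 - 19*13)*(-10) = (16 - 247)*(-10) = -231*(-10) = 2310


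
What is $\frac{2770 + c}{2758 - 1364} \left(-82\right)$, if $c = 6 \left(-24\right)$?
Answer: $- \frac{2626}{17} \approx -154.47$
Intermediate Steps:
$c = -144$
$\frac{2770 + c}{2758 - 1364} \left(-82\right) = \frac{2770 - 144}{2758 - 1364} \left(-82\right) = \frac{2626}{1394} \left(-82\right) = 2626 \cdot \frac{1}{1394} \left(-82\right) = \frac{1313}{697} \left(-82\right) = - \frac{2626}{17}$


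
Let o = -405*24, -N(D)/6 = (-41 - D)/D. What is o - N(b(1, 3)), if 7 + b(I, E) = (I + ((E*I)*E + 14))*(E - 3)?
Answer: -67836/7 ≈ -9690.9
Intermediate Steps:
b(I, E) = -7 + (-3 + E)*(14 + I + I*E**2) (b(I, E) = -7 + (I + ((E*I)*E + 14))*(E - 3) = -7 + (I + (I*E**2 + 14))*(-3 + E) = -7 + (I + (14 + I*E**2))*(-3 + E) = -7 + (14 + I + I*E**2)*(-3 + E) = -7 + (-3 + E)*(14 + I + I*E**2))
N(D) = -6*(-41 - D)/D
o = -9720
o - N(b(1, 3)) = -9720 - (6 + 246/(-49 - 3*1 + 14*3 + 3*1 + 1*3**3 - 3*1*3**2)) = -9720 - (6 + 246/(-49 - 3 + 42 + 3 + 1*27 - 3*1*9)) = -9720 - (6 + 246/(-49 - 3 + 42 + 3 + 27 - 27)) = -9720 - (6 + 246/(-7)) = -9720 - (6 + 246*(-1/7)) = -9720 - (6 - 246/7) = -9720 - 1*(-204/7) = -9720 + 204/7 = -67836/7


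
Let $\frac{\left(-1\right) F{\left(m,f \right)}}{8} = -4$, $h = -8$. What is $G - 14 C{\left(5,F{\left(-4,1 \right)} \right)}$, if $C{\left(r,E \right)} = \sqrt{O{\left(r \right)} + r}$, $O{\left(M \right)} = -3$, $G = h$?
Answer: $-8 - 14 \sqrt{2} \approx -27.799$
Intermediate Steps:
$F{\left(m,f \right)} = 32$ ($F{\left(m,f \right)} = \left(-8\right) \left(-4\right) = 32$)
$G = -8$
$C{\left(r,E \right)} = \sqrt{-3 + r}$
$G - 14 C{\left(5,F{\left(-4,1 \right)} \right)} = -8 - 14 \sqrt{-3 + 5} = -8 - 14 \sqrt{2}$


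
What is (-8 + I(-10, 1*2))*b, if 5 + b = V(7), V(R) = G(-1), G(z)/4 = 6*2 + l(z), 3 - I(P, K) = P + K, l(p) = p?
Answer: 117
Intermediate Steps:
I(P, K) = 3 - K - P (I(P, K) = 3 - (P + K) = 3 - (K + P) = 3 + (-K - P) = 3 - K - P)
G(z) = 48 + 4*z (G(z) = 4*(6*2 + z) = 4*(12 + z) = 48 + 4*z)
V(R) = 44 (V(R) = 48 + 4*(-1) = 48 - 4 = 44)
b = 39 (b = -5 + 44 = 39)
(-8 + I(-10, 1*2))*b = (-8 + (3 - 2 - 1*(-10)))*39 = (-8 + (3 - 1*2 + 10))*39 = (-8 + (3 - 2 + 10))*39 = (-8 + 11)*39 = 3*39 = 117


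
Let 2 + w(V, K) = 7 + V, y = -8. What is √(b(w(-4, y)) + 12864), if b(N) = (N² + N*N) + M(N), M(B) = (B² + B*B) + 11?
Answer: 9*√159 ≈ 113.49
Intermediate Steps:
w(V, K) = 5 + V (w(V, K) = -2 + (7 + V) = 5 + V)
M(B) = 11 + 2*B² (M(B) = (B² + B²) + 11 = 2*B² + 11 = 11 + 2*B²)
b(N) = 11 + 4*N² (b(N) = (N² + N*N) + (11 + 2*N²) = (N² + N²) + (11 + 2*N²) = 2*N² + (11 + 2*N²) = 11 + 4*N²)
√(b(w(-4, y)) + 12864) = √((11 + 4*(5 - 4)²) + 12864) = √((11 + 4*1²) + 12864) = √((11 + 4*1) + 12864) = √((11 + 4) + 12864) = √(15 + 12864) = √12879 = 9*√159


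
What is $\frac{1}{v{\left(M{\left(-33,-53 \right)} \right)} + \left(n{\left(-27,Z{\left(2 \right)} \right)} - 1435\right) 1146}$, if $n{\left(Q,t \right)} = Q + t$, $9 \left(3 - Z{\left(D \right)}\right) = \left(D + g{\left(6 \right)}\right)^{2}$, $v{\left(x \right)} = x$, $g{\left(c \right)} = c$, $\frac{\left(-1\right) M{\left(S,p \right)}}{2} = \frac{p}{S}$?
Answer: $- \frac{11}{18481832} \approx -5.9518 \cdot 10^{-7}$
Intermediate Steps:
$M{\left(S,p \right)} = - \frac{2 p}{S}$ ($M{\left(S,p \right)} = - 2 \frac{p}{S} = - \frac{2 p}{S}$)
$Z{\left(D \right)} = 3 - \frac{\left(6 + D\right)^{2}}{9}$ ($Z{\left(D \right)} = 3 - \frac{\left(D + 6\right)^{2}}{9} = 3 - \frac{\left(6 + D\right)^{2}}{9}$)
$\frac{1}{v{\left(M{\left(-33,-53 \right)} \right)} + \left(n{\left(-27,Z{\left(2 \right)} \right)} - 1435\right) 1146} = \frac{1}{\left(-2\right) \left(-53\right) \frac{1}{-33} + \left(\left(-27 + \left(3 - \frac{\left(6 + 2\right)^{2}}{9}\right)\right) - 1435\right) 1146} = \frac{1}{\left(-2\right) \left(-53\right) \left(- \frac{1}{33}\right) + \left(\left(-27 + \left(3 - \frac{8^{2}}{9}\right)\right) - 1435\right) 1146} = \frac{1}{- \frac{106}{33} + \left(\left(-27 + \left(3 - \frac{64}{9}\right)\right) - 1435\right) 1146} = \frac{1}{- \frac{106}{33} + \left(\left(-27 - \frac{37}{9}\right) - 1435\right) 1146} = \frac{1}{- \frac{106}{33} + \left(- \frac{280}{9} - 1435\right) 1146} = \frac{1}{- \frac{106}{33} - \frac{5040490}{3}} = \frac{1}{- \frac{18481832}{11}} = - \frac{11}{18481832}$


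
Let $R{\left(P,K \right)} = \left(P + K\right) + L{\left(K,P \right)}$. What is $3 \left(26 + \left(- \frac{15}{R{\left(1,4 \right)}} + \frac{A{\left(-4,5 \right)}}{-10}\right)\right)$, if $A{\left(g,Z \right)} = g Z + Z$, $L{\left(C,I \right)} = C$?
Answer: $\frac{155}{2} \approx 77.5$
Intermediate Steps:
$R{\left(P,K \right)} = P + 2 K$ ($R{\left(P,K \right)} = \left(P + K\right) + K = \left(K + P\right) + K = P + 2 K$)
$A{\left(g,Z \right)} = Z + Z g$ ($A{\left(g,Z \right)} = Z g + Z = Z + Z g$)
$3 \left(26 + \left(- \frac{15}{R{\left(1,4 \right)}} + \frac{A{\left(-4,5 \right)}}{-10}\right)\right) = 3 \left(26 + \left(- \frac{15}{1 + 2 \cdot 4} + \frac{5 \left(1 - 4\right)}{-10}\right)\right) = 3 \left(26 + \left(- \frac{15}{1 + 8} + 5 \left(-3\right) \left(- \frac{1}{10}\right)\right)\right) = 3 \left(26 - \left(- \frac{3}{2} + \frac{15}{9}\right)\right) = 3 \left(26 + \left(\left(-15\right) \frac{1}{9} + \frac{3}{2}\right)\right) = 3 \left(26 + \left(- \frac{5}{3} + \frac{3}{2}\right)\right) = 3 \left(26 - \frac{1}{6}\right) = 3 \cdot \frac{155}{6} = \frac{155}{2}$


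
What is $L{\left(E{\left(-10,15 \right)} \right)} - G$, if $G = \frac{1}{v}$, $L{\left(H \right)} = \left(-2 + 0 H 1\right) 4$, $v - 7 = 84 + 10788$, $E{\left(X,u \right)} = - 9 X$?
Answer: $- \frac{87033}{10879} \approx -8.0001$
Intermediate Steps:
$v = 10879$ ($v = 7 + \left(84 + 10788\right) = 7 + 10872 = 10879$)
$L{\left(H \right)} = -8$ ($L{\left(H \right)} = \left(-2 + 0 \cdot 1\right) 4 = \left(-2 + 0\right) 4 = \left(-2\right) 4 = -8$)
$G = \frac{1}{10879} \approx 9.192 \cdot 10^{-5}$
$L{\left(E{\left(-10,15 \right)} \right)} - G = -8 - \frac{1}{10879} = - \frac{87033}{10879}$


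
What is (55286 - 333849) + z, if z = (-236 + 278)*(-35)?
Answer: -280033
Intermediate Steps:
z = -1470 (z = 42*(-35) = -1470)
(55286 - 333849) + z = (55286 - 333849) - 1470 = -278563 - 1470 = -280033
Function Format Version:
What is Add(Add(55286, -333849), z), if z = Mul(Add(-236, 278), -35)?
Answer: -280033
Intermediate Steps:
z = -1470 (z = Mul(42, -35) = -1470)
Add(Add(55286, -333849), z) = Add(Add(55286, -333849), -1470) = Add(-278563, -1470) = -280033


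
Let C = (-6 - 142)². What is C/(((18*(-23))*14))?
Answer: -5476/1449 ≈ -3.7792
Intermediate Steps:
C = 21904 (C = (-148)² = 21904)
C/(((18*(-23))*14)) = 21904/(((18*(-23))*14)) = 21904/((-414*14)) = 21904/(-5796) = 21904*(-1/5796) = -5476/1449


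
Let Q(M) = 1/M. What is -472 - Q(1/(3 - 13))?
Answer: -462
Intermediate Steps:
-472 - Q(1/(3 - 13)) = -472 - 1/(1/(3 - 13)) = -472 - 1/(1/(-10)) = -472 - 1/(-⅒) = -472 - 1*(-10) = -472 + 10 = -462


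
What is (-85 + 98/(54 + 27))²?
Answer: 46063369/6561 ≈ 7020.8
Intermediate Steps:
(-85 + 98/(54 + 27))² = (-85 + 98/81)² = (-6787/81)² = 46063369/6561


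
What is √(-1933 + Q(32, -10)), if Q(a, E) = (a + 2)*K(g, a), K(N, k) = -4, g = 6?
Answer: I*√2069 ≈ 45.486*I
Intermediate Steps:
Q(a, E) = -8 - 4*a (Q(a, E) = (a + 2)*(-4) = (2 + a)*(-4) = -8 - 4*a)
√(-1933 + Q(32, -10)) = √(-1933 + (-8 - 4*32)) = √(-1933 + (-8 - 128)) = √(-1933 - 136) = √(-2069) = I*√2069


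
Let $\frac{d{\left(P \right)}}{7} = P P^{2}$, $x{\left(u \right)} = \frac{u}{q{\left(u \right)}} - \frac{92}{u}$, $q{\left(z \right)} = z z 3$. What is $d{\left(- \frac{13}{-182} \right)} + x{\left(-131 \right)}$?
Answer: $\frac{108193}{154056} \approx 0.7023$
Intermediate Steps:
$q{\left(z \right)} = 3 z^{2}$ ($q{\left(z \right)} = z^{2} \cdot 3 = 3 z^{2}$)
$x{\left(u \right)} = - \frac{275}{3 u}$ ($x{\left(u \right)} = \frac{u}{3 u^{2}} - \frac{92}{u} = u \frac{1}{3 u^{2}} - \frac{92}{u} = \frac{1}{3 u} - \frac{92}{u} = - \frac{275}{3 u}$)
$d{\left(P \right)} = 7 P^{3}$ ($d{\left(P \right)} = 7 P P^{2} = 7 P^{3}$)
$d{\left(- \frac{13}{-182} \right)} + x{\left(-131 \right)} = 7 \left(- \frac{13}{-182}\right)^{3} - \frac{275}{3 \left(-131\right)} = 7 \left(\left(-13\right) \left(- \frac{1}{182}\right)\right)^{3} - - \frac{275}{393} = \frac{7}{2744} + \frac{275}{393} = 7 \cdot \frac{1}{2744} + \frac{275}{393} = \frac{1}{392} + \frac{275}{393} = \frac{108193}{154056}$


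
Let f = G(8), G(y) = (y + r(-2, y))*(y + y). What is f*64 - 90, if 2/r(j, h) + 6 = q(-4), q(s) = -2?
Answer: 7846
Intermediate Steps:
r(j, h) = -¼ (r(j, h) = 2/(-6 - 2) = 2/(-8) = 2*(-⅛) = -¼)
G(y) = 2*y*(-¼ + y) (G(y) = (y - ¼)*(y + y) = (-¼ + y)*(2*y) = 2*y*(-¼ + y))
f = 124 (f = (½)*8*(-1 + 4*8) = (½)*8*(-1 + 32) = (½)*8*31 = 124)
f*64 - 90 = 124*64 - 90 = 7936 - 90 = 7846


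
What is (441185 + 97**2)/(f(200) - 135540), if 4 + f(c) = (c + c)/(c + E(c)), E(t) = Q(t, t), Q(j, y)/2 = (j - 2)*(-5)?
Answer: -20051433/6031718 ≈ -3.3243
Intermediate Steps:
Q(j, y) = 20 - 10*j (Q(j, y) = 2*((j - 2)*(-5)) = 2*((-2 + j)*(-5)) = 2*(10 - 5*j) = 20 - 10*j)
E(t) = 20 - 10*t
f(c) = -4 + 2*c/(20 - 9*c) (f(c) = -4 + (c + c)/(c + (20 - 10*c)) = -4 + (2*c)/(20 - 9*c) = -4 + 2*c/(20 - 9*c))
(441185 + 97**2)/(f(200) - 135540) = (441185 + 97**2)/(2*(40 - 19*200)/(-20 + 9*200) - 135540) = (441185 + 9409)/(2*(40 - 3800)/(-20 + 1800) - 135540) = 450594/(2*(-3760)/1780 - 135540) = 450594/(2*(1/1780)*(-3760) - 135540) = 450594/(-376/89 - 135540) = 450594/(-12063436/89) = 450594*(-89/12063436) = -20051433/6031718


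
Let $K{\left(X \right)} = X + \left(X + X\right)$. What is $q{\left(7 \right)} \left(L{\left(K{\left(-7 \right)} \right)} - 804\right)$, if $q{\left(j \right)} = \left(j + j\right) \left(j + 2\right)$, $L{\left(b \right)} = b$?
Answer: $-103950$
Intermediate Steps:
$K{\left(X \right)} = 3 X$ ($K{\left(X \right)} = X + 2 X = 3 X$)
$q{\left(j \right)} = 2 j \left(2 + j\right)$
$q{\left(7 \right)} \left(L{\left(K{\left(-7 \right)} \right)} - 804\right) = 2 \cdot 7 \left(2 + 7\right) \left(3 \left(-7\right) - 804\right) = 2 \cdot 7 \cdot 9 \left(-21 - 804\right) = 126 \left(-825\right) = -103950$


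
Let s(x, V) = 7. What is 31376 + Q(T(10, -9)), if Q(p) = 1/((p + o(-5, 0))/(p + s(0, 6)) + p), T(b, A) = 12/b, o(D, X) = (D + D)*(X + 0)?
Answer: 8659981/276 ≈ 31377.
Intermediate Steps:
o(D, X) = 2*D*X (o(D, X) = (2*D)*X = 2*D*X)
Q(p) = 1/(p + p/(7 + p)) (Q(p) = 1/((p + 2*(-5)*0)/(p + 7) + p) = 1/((p + 0)/(7 + p) + p) = 1/(p/(7 + p) + p) = 1/(p + p/(7 + p)))
31376 + Q(T(10, -9)) = 31376 + (7 + 12/10)/(((12/10))*(8 + 12/10)) = 31376 + (7 + 12*(1/10))/(((12*(1/10)))*(8 + 12*(1/10))) = 31376 + (7 + 6/5)/((6/5)*(8 + 6/5)) = 31376 + (5/6)*(41/5)/(46/5) = 31376 + (5/6)*(5/46)*(41/5) = 31376 + 205/276 = 8659981/276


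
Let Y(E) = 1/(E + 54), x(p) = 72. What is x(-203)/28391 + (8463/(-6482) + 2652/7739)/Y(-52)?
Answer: -195659758005/101729410387 ≈ -1.9233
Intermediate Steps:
Y(E) = 1/(54 + E)
x(-203)/28391 + (8463/(-6482) + 2652/7739)/Y(-52) = 72/28391 + (8463/(-6482) + 2652/7739)/(1/(54 - 52)) = 72*(1/28391) + (8463*(-1/6482) + 2652*(1/7739))/(1/2) = 72/28391 + (-1209/926 + 2652/7739)/(½) = 72/28391 - 6900699/7166314*2 = 72/28391 - 6900699/3583157 = -195659758005/101729410387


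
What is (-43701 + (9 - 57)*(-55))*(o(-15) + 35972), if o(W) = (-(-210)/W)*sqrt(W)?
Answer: -1477046292 + 574854*I*sqrt(15) ≈ -1.477e+9 + 2.2264e+6*I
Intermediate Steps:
o(W) = 210/sqrt(W) (o(W) = (210/W)*sqrt(W) = 210/sqrt(W))
(-43701 + (9 - 57)*(-55))*(o(-15) + 35972) = (-43701 + (9 - 57)*(-55))*(210/sqrt(-15) + 35972) = (-43701 - 48*(-55))*(210*(-I*sqrt(15)/15) + 35972) = (-43701 + 2640)*(-14*I*sqrt(15) + 35972) = -41061*(35972 - 14*I*sqrt(15)) = -1477046292 + 574854*I*sqrt(15)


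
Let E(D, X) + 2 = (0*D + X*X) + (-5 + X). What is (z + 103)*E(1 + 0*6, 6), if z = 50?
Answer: 5355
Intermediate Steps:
E(D, X) = -7 + X + X**2 (E(D, X) = -2 + ((0*D + X*X) + (-5 + X)) = -2 + ((0 + X**2) + (-5 + X)) = -2 + (X**2 + (-5 + X)) = -2 + (-5 + X + X**2) = -7 + X + X**2)
(z + 103)*E(1 + 0*6, 6) = (50 + 103)*(-7 + 6 + 6**2) = 153*(-7 + 6 + 36) = 153*35 = 5355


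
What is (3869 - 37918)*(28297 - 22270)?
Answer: -205213323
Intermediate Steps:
(3869 - 37918)*(28297 - 22270) = -34049*6027 = -205213323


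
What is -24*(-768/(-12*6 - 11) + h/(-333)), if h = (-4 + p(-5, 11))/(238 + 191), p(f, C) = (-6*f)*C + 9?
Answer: -877490968/3952377 ≈ -222.02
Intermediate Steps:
p(f, C) = 9 - 6*C*f (p(f, C) = -6*C*f + 9 = 9 - 6*C*f)
h = 335/429 (h = (-4 + (9 - 6*11*(-5)))/(238 + 191) = (-4 + (9 + 330))/429 = (-4 + 339)*(1/429) = 335*(1/429) = 335/429 ≈ 0.78089)
-24*(-768/(-12*6 - 11) + h/(-333)) = -24*(-768/(-12*6 - 11) + (335/429)/(-333)) = -24*(-768/(-72 - 11) + (335/429)*(-1/333)) = -24*(-768/(-83) - 335/142857) = -24*(-768*(-1/83) - 335/142857) = -24*(768/83 - 335/142857) = -24*109686371/11857131 = -877490968/3952377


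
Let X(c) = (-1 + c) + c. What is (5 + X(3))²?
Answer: 100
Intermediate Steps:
X(c) = -1 + 2*c
(5 + X(3))² = (5 + (-1 + 2*3))² = (5 + (-1 + 6))² = (5 + 5)² = 10² = 100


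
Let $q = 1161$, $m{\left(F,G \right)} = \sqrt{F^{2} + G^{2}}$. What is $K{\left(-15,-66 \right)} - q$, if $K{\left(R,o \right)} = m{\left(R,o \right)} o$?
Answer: $-1161 - 198 \sqrt{509} \approx -5628.1$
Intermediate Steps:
$K{\left(R,o \right)} = o \sqrt{R^{2} + o^{2}}$ ($K{\left(R,o \right)} = \sqrt{R^{2} + o^{2}} o = o \sqrt{R^{2} + o^{2}}$)
$K{\left(-15,-66 \right)} - q = - 66 \sqrt{\left(-15\right)^{2} + \left(-66\right)^{2}} - 1161 = - 66 \sqrt{225 + 4356} - 1161 = - 66 \sqrt{4581} - 1161 = - 66 \cdot 3 \sqrt{509} - 1161 = - 198 \sqrt{509} - 1161 = -1161 - 198 \sqrt{509}$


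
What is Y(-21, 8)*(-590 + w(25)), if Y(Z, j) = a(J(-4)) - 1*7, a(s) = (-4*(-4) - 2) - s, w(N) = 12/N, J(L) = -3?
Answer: -29476/5 ≈ -5895.2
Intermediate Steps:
a(s) = 14 - s (a(s) = (16 - 2) - s = 14 - s)
Y(Z, j) = 10 (Y(Z, j) = (14 - 1*(-3)) - 1*7 = (14 + 3) - 7 = 17 - 7 = 10)
Y(-21, 8)*(-590 + w(25)) = 10*(-590 + 12/25) = 10*(-14738/25) = -29476/5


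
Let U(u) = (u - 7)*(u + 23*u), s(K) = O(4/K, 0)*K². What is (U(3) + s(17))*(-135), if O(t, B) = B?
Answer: 38880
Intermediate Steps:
s(K) = 0 (s(K) = 0*K² = 0)
U(u) = 24*u*(-7 + u) (U(u) = (-7 + u)*(24*u) = 24*u*(-7 + u))
(U(3) + s(17))*(-135) = (24*3*(-7 + 3) + 0)*(-135) = (24*3*(-4) + 0)*(-135) = (-288 + 0)*(-135) = -288*(-135) = 38880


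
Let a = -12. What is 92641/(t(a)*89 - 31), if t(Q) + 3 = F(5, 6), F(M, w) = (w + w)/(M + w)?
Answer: -1019051/2210 ≈ -461.11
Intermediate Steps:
F(M, w) = 2*w/(M + w) (F(M, w) = (2*w)/(M + w) = 2*w/(M + w))
t(Q) = -21/11 (t(Q) = -3 + 2*6/(5 + 6) = -3 + 2*6/11 = -3 + 2*6*(1/11) = -3 + 12/11 = -21/11)
92641/(t(a)*89 - 31) = 92641/(-21/11*89 - 31) = 92641/(-1869/11 - 31) = 92641/(-2210/11) = 92641*(-11/2210) = -1019051/2210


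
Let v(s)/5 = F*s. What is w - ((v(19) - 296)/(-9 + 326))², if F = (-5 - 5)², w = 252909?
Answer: 25329858885/100489 ≈ 2.5207e+5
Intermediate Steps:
F = 100 (F = (-10)² = 100)
v(s) = 500*s (v(s) = 5*(100*s) = 500*s)
w - ((v(19) - 296)/(-9 + 326))² = 252909 - ((500*19 - 296)/(-9 + 326))² = 252909 - ((9500 - 296)/317)² = 252909 - (9204*(1/317))² = 252909 - (9204/317)² = 252909 - 1*84713616/100489 = 252909 - 84713616/100489 = 25329858885/100489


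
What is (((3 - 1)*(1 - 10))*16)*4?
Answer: -1152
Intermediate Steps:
(((3 - 1)*(1 - 10))*16)*4 = ((2*(-9))*16)*4 = -18*16*4 = -288*4 = -1152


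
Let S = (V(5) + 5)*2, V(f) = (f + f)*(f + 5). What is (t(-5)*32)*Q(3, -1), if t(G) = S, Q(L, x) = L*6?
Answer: 120960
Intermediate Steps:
Q(L, x) = 6*L
V(f) = 2*f*(5 + f) (V(f) = (2*f)*(5 + f) = 2*f*(5 + f))
S = 210 (S = (2*5*(5 + 5) + 5)*2 = (2*5*10 + 5)*2 = (100 + 5)*2 = 105*2 = 210)
t(G) = 210
(t(-5)*32)*Q(3, -1) = (210*32)*(6*3) = 6720*18 = 120960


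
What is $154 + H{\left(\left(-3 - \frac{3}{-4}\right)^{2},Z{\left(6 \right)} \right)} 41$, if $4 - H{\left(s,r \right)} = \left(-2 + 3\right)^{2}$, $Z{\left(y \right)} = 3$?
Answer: $277$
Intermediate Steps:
$H{\left(s,r \right)} = 3$ ($H{\left(s,r \right)} = 4 - \left(-2 + 3\right)^{2} = 4 - 1^{2} = 4 - 1 = 3$)
$154 + H{\left(\left(-3 - \frac{3}{-4}\right)^{2},Z{\left(6 \right)} \right)} 41 = 154 + 3 \cdot 41 = 154 + 123 = 277$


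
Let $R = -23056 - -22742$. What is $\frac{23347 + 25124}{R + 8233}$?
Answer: $\frac{48471}{7919} \approx 6.1208$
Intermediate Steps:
$R = -314$ ($R = -23056 + 22742 = -314$)
$\frac{23347 + 25124}{R + 8233} = \frac{23347 + 25124}{-314 + 8233} = \frac{48471}{7919}$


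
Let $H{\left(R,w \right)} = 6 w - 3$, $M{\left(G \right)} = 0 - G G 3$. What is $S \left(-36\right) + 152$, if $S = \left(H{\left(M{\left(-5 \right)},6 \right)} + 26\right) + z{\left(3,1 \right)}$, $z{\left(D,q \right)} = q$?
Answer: $-2008$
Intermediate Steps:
$M{\left(G \right)} = - 3 G^{2}$ ($M{\left(G \right)} = 0 - G^{2} \cdot 3 = 0 - 3 G^{2} = - 3 G^{2}$)
$H{\left(R,w \right)} = -3 + 6 w$
$S = 60$ ($S = \left(\left(-3 + 6 \cdot 6\right) + 26\right) + 1 = \left(\left(-3 + 36\right) + 26\right) + 1 = \left(33 + 26\right) + 1 = 59 + 1 = 60$)
$S \left(-36\right) + 152 = 60 \left(-36\right) + 152 = -2160 + 152 = -2008$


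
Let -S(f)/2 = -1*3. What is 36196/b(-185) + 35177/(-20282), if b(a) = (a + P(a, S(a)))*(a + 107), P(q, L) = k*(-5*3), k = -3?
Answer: 21874652/13842465 ≈ 1.5803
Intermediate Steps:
S(f) = 6 (S(f) = -(-2)*3 = -2*(-3) = 6)
P(q, L) = 45 (P(q, L) = -(-15)*3 = -3*(-15) = 45)
b(a) = (45 + a)*(107 + a) (b(a) = (a + 45)*(a + 107) = (45 + a)*(107 + a))
36196/b(-185) + 35177/(-20282) = 36196/(4815 + (-185)**2 + 152*(-185)) + 35177/(-20282) = 36196/(4815 + 34225 - 28120) + 35177*(-1/20282) = 36196/10920 - 35177/20282 = 36196*(1/10920) - 35177/20282 = 9049/2730 - 35177/20282 = 21874652/13842465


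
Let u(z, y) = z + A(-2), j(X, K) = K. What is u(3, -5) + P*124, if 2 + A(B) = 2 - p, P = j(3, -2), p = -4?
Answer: -241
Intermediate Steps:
P = -2
A(B) = 4 (A(B) = -2 + (2 - 1*(-4)) = -2 + (2 + 4) = -2 + 6 = 4)
u(z, y) = 4 + z (u(z, y) = z + 4 = 4 + z)
u(3, -5) + P*124 = (4 + 3) - 2*124 = 7 - 248 = -241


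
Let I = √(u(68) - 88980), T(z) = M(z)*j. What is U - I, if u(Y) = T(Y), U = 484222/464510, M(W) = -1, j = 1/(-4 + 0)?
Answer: 242111/232255 - I*√355919/2 ≈ 1.0424 - 298.29*I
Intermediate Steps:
j = -¼ (j = 1/(-4) = -¼ ≈ -0.25000)
U = 242111/232255 (U = 484222*(1/464510) = 242111/232255 ≈ 1.0424)
T(z) = ¼ (T(z) = -1*(-¼) = ¼)
u(Y) = ¼
I = I*√355919/2 (I = √(¼ - 88980) = √(-355919/4) = I*√355919/2 ≈ 298.29*I)
U - I = 242111/232255 - I*√355919/2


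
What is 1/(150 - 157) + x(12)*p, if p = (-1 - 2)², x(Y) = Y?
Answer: 755/7 ≈ 107.86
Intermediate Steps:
p = 9 (p = (-3)² = 9)
1/(150 - 157) + x(12)*p = 1/(150 - 157) + 12*9 = 1/(-7) + 108 = -⅐ + 108 = 755/7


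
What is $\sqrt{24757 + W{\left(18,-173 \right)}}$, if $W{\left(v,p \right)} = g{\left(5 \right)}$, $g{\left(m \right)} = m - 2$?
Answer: $2 \sqrt{6190} \approx 157.35$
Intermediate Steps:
$g{\left(m \right)} = -2 + m$ ($g{\left(m \right)} = m - 2 = -2 + m$)
$W{\left(v,p \right)} = 3$ ($W{\left(v,p \right)} = -2 + 5 = 3$)
$\sqrt{24757 + W{\left(18,-173 \right)}} = \sqrt{24757 + 3} = \sqrt{24760} = 2 \sqrt{6190}$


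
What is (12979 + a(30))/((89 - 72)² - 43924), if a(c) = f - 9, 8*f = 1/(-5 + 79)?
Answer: -7678241/25831920 ≈ -0.29724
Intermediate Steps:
f = 1/592 (f = 1/(8*(-5 + 79)) = (⅛)/74 = (⅛)*(1/74) = 1/592 ≈ 0.0016892)
a(c) = -5327/592 (a(c) = 1/592 - 9 = -5327/592)
(12979 + a(30))/((89 - 72)² - 43924) = (12979 - 5327/592)/((89 - 72)² - 43924) = 7678241/(592*(17² - 43924)) = 7678241/(592*(289 - 43924)) = (7678241/592)/(-43635) = (7678241/592)*(-1/43635) = -7678241/25831920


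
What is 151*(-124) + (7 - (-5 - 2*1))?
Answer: -18710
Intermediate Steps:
151*(-124) + (7 - (-5 - 2*1)) = -18724 + (7 - (-5 - 2)) = -18724 + (7 - 1*(-7)) = -18724 + (7 + 7) = -18724 + 14 = -18710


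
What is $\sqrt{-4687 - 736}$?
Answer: $i \sqrt{5423} \approx 73.641 i$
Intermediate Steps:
$\sqrt{-4687 - 736} = \sqrt{-5423} = i \sqrt{5423}$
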